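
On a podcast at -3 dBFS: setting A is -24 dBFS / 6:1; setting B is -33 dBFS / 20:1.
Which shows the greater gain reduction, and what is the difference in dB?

A: overshoot 21 dB → output overshoot 3.5 dB → GR 17.5 dB.
B: overshoot 30 dB → output overshoot 1.5 dB → GR 28.5 dB.
Difference: 11 dB in favour of B.

B, by 11 dB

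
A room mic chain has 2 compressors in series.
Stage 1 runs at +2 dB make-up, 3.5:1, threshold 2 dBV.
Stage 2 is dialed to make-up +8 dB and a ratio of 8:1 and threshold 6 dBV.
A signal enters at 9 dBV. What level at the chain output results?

14 dBV

Stage 1: 7 dB above 2 dBV, reduced 3.5:1 to 2 dB above → 4 dBV; +2 dB make-up → 6 dBV.
Stage 2: 6 dBV is at or below the 6 dBV threshold — no compression; make-up brings it to 14 dBV.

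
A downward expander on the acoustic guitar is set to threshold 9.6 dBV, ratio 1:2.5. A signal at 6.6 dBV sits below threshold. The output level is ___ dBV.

2.1 dBV

The input is 3 dB below the 9.6 dBV threshold.
A 1:2.5 expander multiplies undershoot by 2.5: 3 × 2.5 = 7.5 dB below threshold.
Output = 9.6 − 7.5 = 2.1 dBV.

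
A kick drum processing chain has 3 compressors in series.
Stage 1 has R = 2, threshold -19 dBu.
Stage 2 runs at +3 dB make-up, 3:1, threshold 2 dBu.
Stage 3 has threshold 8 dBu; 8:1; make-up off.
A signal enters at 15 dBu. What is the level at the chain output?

Stage 1: 15 dBu is 34 dB over -19 dBu; at 2:1 that becomes 17 dB over, giving -2 dBu.
Stage 2: -2 dBu is at or below the 2 dBu threshold — no compression; make-up brings it to 1 dBu.
Stage 3: 1 dBu ≤ 8 dBu, so stage 3 doesn't engage; output 1 dBu.

1 dBu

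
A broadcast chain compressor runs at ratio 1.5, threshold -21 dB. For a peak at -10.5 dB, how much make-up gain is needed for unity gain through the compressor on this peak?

Without make-up, output = threshold + overshoot/1.5 = -21 + 7 = -14 dB.
Gap to target: 3.5 dB.

3.5 dB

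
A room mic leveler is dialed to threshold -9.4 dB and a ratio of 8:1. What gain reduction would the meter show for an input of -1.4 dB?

7 dB

The signal is 8 dB above threshold.
At 8:1, output sits 8/8 = 1 dB above threshold.
GR = overshoot in − overshoot out = 8 − 1 = 7 dB.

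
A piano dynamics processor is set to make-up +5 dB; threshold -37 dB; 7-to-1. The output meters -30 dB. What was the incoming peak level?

Remove make-up: -30 − 5 = -35 dB.
That's 2 dB above the -37 dB threshold.
Input overshoot = R × output overshoot = 14 dB → input = -37 + 14 = -23 dB.

-23 dB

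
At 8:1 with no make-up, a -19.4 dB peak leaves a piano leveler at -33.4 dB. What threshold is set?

-35.4 dB

Input is 16 dB above T (since output overshoot × R = input overshoot: (-33.4 − T)·8 = -19.4 − T gives T = -35.4 dB).
Check: -35.4 + (-19.4 − (-35.4))/8 = -35.4 + 2 = -33.4 dB. ✓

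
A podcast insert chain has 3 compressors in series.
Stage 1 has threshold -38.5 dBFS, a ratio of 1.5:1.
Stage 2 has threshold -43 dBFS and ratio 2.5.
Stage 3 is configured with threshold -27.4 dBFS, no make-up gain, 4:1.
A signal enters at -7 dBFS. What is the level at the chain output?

Stage 1: 31.5 dB above -38.5 dBFS, reduced 1.5:1 to 21 dB above → -17.5 dBFS.
Stage 2: overshoot 25.5 dB → 25.5/2.5 = 10.2 dB → -32.8 dBFS.
Stage 3: -32.8 dBFS is at or below the -27.4 dBFS threshold — no compression; output -32.8 dBFS.

-32.8 dBFS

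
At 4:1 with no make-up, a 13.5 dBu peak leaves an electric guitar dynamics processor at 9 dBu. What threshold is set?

Gain reduction = 13.5 − 9 = 4.5 dB; output overshoot = GR / (R − 1) = 4.5 / 3 = 1.5 dB.
Threshold = output − output overshoot = 9 − 1.5 = 7.5 dBu.

7.5 dBu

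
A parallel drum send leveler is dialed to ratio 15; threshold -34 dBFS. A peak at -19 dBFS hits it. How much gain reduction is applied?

14 dB

Overshoot = -19 − (-34) = 15 dB.
A 15:1 ratio leaves 1 dB of that excess.
So the signal is attenuated by 15 − 1 = 14 dB.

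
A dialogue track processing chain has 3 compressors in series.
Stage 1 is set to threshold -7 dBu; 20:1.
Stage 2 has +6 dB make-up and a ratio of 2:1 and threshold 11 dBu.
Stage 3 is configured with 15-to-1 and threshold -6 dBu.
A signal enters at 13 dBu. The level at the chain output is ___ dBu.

Stage 1: 20 dB above -7 dBu, reduced 20:1 to 1 dB above → -6 dBu.
Stage 2: -6 dBu ≤ 11 dBu, so stage 2 doesn't engage; make-up brings it to 0 dBu.
Stage 3: 0 dBu is 6 dB over -6 dBu; at 15:1 that becomes 0.4 dB over, giving -5.6 dBu.

-5.6 dBu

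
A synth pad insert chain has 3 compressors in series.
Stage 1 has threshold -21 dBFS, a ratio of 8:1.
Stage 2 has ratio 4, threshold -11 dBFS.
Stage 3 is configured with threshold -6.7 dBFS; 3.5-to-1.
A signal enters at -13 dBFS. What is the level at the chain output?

-20 dBFS

Stage 1: 8 dB above -21 dBFS, reduced 8:1 to 1 dB above → -20 dBFS.
Stage 2: below threshold (-20 ≤ -11); passes unchanged; output -20 dBFS.
Stage 3: -20 dBFS ≤ -6.7 dBFS, so stage 3 doesn't engage; output -20 dBFS.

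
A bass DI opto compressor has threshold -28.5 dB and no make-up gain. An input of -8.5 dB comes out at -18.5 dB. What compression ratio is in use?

Input overshoot = -8.5 − (-28.5) = 20 dB; output overshoot = -18.5 − (-28.5) = 10 dB.
Ratio = 20 / 10 = 2.

2:1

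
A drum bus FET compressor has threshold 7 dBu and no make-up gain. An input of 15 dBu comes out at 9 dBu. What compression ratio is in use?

Input overshoot = 15 − 7 = 8 dB; output overshoot = 9 − 7 = 2 dB.
Ratio = 8 / 2 = 4.

4:1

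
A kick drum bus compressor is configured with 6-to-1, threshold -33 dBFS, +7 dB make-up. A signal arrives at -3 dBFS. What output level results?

-21 dBFS

Overshoot: -3 − (-33) = 30 dB.
At 6:1 the overshoot is divided by 6, leaving 5 dB above threshold.
Output = -33 + 5 = -28 dBFS; make-up adds 7 dB, giving -21 dBFS.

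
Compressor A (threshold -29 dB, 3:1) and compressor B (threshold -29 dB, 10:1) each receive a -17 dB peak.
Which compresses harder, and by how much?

A: GR = 12 − 12/3 = 8 dB.
B: GR = 12 − 12/10 = 10.8 dB.
B applies 2.8 dB more gain reduction.

B, by 2.8 dB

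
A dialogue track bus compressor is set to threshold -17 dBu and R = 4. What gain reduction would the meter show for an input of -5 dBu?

9 dB

The signal is 12 dB above threshold.
At 4:1, output sits 12/4 = 3 dB above threshold.
So the signal is attenuated by 12 − 3 = 9 dB.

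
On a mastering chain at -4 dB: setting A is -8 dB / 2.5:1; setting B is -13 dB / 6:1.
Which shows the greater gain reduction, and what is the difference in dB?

A: GR = 4 − 4/2.5 = 2.4 dB.
B: GR = 9 − 9/6 = 7.5 dB.
B applies 5.1 dB more gain reduction.

B, by 5.1 dB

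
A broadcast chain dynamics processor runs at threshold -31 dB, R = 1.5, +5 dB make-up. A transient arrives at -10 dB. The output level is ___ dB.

-12 dB

-10 dB sits 21 dB over threshold.
1.5:1 compression reduces that to 21/1.5 = 14 dB over.
That puts the output at -17 dB; make-up adds 5 dB, giving -12 dB.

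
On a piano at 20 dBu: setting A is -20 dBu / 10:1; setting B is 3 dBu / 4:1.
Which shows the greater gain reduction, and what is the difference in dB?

A: 40 dB over, compressed to 4 dB over, so 36 dB of GR.
B: 17 dB over, compressed to 4.25 dB over, so 12.75 dB of GR.
A reduces 23.25 dB more.

A, by 23.25 dB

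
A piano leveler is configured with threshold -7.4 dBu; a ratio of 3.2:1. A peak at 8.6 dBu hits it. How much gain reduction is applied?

8.6 dBu exceeds the threshold by 16 dB.
After 3.2:1 compression the overshoot becomes 16/3.2 = 5 dB.
GR = overshoot in − overshoot out = 16 − 5 = 11 dB.

11 dB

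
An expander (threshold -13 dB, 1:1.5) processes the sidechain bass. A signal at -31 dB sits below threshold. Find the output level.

The input is 18 dB below the -13 dB threshold.
A 1:1.5 expander multiplies undershoot by 1.5: 18 × 1.5 = 27 dB below threshold.
Output = -13 − 27 = -40 dB.

-40 dB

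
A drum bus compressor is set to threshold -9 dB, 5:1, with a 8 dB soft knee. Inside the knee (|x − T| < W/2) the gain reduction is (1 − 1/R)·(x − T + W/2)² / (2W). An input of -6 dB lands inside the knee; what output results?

x − T + W/2 = -6 − (-9) + 4 = 7.
GR = (1 − 1/5) × 7² / 16 = 0.8 × 49 / 16 = 2.45 dB.
Output = -6 − 2.45 = -8.45 dB.

-8.45 dB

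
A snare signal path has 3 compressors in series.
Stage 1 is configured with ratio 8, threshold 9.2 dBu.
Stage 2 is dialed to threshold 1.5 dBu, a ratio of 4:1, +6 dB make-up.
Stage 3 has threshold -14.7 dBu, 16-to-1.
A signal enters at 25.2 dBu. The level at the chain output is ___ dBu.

-13.160937 dBu

Stage 1: 25.2 dBu is 16 dB over 9.2 dBu; at 8:1 that becomes 2 dB over, giving 11.2 dBu.
Stage 2: 9.7 dB above 1.5 dBu, reduced 4:1 to 2.425 dB above → 3.925 dBu; +6 dB make-up → 9.925 dBu.
Stage 3: 9.925 dBu is 24.625 dB over -14.7 dBu; at 16:1 that becomes 1.539062 dB over, giving -13.160937 dBu.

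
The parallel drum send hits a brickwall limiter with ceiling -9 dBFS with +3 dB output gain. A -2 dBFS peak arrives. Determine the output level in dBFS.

A brickwall limiter is an ∞:1 compressor: any input above the ceiling is clamped to -9 dBFS.
Output gain then adds 3 dB: -9 + 3 = -6 dBFS.

-6 dBFS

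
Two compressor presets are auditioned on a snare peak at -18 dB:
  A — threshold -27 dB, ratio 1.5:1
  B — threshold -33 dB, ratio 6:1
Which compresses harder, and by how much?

B, by 9.5 dB

A: GR = 9 − 9/1.5 = 3 dB.
B: GR = 15 − 15/6 = 12.5 dB.
B applies 9.5 dB more gain reduction.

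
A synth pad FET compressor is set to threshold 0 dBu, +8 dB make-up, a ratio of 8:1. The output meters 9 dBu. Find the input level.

Stripping the +8 dB make-up gives 1 dBu at the gain stage.
The compressed level sits 1 − 0 = 1 dB over threshold.
Input overshoot = R × output overshoot = 8 dB → input = 0 + 8 = 8 dBu.

8 dBu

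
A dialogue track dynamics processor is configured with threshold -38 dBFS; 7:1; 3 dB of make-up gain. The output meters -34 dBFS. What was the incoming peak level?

-31 dBFS

Stripping the +3 dB make-up gives -37 dBFS at the gain stage.
The compressed level sits -37 − (-38) = 1 dB over threshold.
Undo the ratio: input overshoot = 1 × 7 = 7 dB, giving input = -31 dBFS.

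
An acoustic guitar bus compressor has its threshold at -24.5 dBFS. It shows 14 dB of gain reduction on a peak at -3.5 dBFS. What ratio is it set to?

Input overshoot = -3.5 − (-24.5) = 21 dB.
Output overshoot = 21 − 14 = 7 dB.
Ratio = input overshoot / output overshoot = 21 / 7 = 3.

3:1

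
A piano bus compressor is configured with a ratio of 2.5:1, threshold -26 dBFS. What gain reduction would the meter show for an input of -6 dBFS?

12 dB

Overshoot = -6 − (-26) = 20 dB.
At 2.5:1, output sits 20/2.5 = 8 dB above threshold.
So the signal is attenuated by 20 − 8 = 12 dB.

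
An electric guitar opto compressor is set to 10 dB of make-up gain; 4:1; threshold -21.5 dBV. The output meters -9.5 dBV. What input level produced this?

-13.5 dBV

Before make-up, the level was -9.5 − 10 = -19.5 dBV.
That's 2 dB above the -21.5 dBV threshold.
Before 4:1 compression the overshoot was 2 × 4 = 8 dB, so input = -21.5 + 8 = -13.5 dBV.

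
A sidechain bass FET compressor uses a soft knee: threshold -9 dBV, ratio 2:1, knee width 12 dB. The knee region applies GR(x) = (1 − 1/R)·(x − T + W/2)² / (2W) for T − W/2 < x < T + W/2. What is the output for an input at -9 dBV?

x − T + W/2 = -9 − (-9) + 6 = 6.
GR = (1 − 1/2) × 6² / 24 = 0.5 × 36 / 24 = 0.75 dB.
Output = -9 − 0.75 = -9.75 dBV.

-9.75 dBV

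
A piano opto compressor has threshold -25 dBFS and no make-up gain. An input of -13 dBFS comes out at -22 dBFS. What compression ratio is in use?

Input overshoot = -13 − (-25) = 12 dB; output overshoot = -22 − (-25) = 3 dB.
Ratio = 12 / 3 = 4.

4:1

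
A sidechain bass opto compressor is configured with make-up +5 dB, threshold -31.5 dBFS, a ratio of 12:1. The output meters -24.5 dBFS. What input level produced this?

-7.5 dBFS

Remove make-up: -24.5 − 5 = -29.5 dBFS.
Post-compression overshoot = -29.5 − (-31.5) = 2 dB.
Input overshoot = R × output overshoot = 24 dB → input = -31.5 + 24 = -7.5 dBFS.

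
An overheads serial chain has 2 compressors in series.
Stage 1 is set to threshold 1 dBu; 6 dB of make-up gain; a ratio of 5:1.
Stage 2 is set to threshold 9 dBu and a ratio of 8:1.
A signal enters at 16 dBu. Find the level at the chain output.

9.125 dBu

Stage 1: overshoot 15 dB → 15/5 = 3 dB → 4 dBu; +6 dB make-up → 10 dBu.
Stage 2: overshoot 1 dB → 1/8 = 0.125 dB → 9.125 dBu.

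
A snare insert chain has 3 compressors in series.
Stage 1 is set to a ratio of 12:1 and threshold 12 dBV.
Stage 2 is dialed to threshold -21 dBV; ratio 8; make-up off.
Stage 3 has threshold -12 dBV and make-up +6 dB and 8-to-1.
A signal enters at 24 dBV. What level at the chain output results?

-10.75 dBV

Stage 1: 12 dB above 12 dBV, reduced 12:1 to 1 dB above → 13 dBV.
Stage 2: 34 dB above -21 dBV, reduced 8:1 to 4.25 dB above → -16.75 dBV.
Stage 3: below threshold (-16.75 ≤ -12); passes unchanged; make-up brings it to -10.75 dBV.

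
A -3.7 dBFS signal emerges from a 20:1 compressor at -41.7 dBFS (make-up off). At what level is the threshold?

Gain reduction = -3.7 − (-41.7) = 38 dB; output overshoot = GR / (R − 1) = 38 / 19 = 2 dB.
Threshold = output − output overshoot = -41.7 − 2 = -43.7 dBFS.

-43.7 dBFS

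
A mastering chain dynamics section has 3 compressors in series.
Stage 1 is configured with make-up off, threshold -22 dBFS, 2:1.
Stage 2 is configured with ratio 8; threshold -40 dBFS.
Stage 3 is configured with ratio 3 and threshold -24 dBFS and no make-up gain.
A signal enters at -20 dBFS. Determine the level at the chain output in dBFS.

-37.625 dBFS

Stage 1: overshoot 2 dB → 2/2 = 1 dB → -21 dBFS.
Stage 2: -21 dBFS is 19 dB over -40 dBFS; at 8:1 that becomes 2.375 dB over, giving -37.625 dBFS.
Stage 3: below threshold (-37.625 ≤ -24); passes unchanged; output -37.625 dBFS.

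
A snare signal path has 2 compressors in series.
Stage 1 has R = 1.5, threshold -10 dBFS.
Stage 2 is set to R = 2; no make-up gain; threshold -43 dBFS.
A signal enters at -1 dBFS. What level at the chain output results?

-23.5 dBFS

Stage 1: -1 dBFS is 9 dB over -10 dBFS; at 1.5:1 that becomes 6 dB over, giving -4 dBFS.
Stage 2: -4 dBFS is 39 dB over -43 dBFS; at 2:1 that becomes 19.5 dB over, giving -23.5 dBFS.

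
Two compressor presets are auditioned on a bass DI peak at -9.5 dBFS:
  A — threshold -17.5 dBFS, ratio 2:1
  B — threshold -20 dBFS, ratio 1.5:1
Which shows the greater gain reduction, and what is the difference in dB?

A, by 0.5 dB

A: GR = 8 − 8/2 = 4 dB.
B: GR = 10.5 − 10.5/1.5 = 3.5 dB.
A applies 0.5 dB more gain reduction.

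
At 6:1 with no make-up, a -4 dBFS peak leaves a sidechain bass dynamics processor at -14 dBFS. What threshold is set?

Let T be the threshold. Output overshoot = (input overshoot)/R, so -14 − T = (-4 − T)/6.
6·(-14 − T) = -4 − T → 5·T = -84 − (-4) = -80.
T = -80/5 = -16 dBFS.

-16 dBFS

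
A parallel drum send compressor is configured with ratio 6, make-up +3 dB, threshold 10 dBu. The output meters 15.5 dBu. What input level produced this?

Before make-up, the level was 15.5 − 3 = 12.5 dBu.
That's 2.5 dB above the 10 dBu threshold.
Input overshoot = R × output overshoot = 15 dB → input = 10 + 15 = 25 dBu.

25 dBu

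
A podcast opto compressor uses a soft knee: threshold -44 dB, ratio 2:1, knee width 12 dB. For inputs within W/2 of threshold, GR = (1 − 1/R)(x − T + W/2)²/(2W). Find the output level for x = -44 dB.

x − T + W/2 = -44 − (-44) + 6 = 6.
GR = (1 − 1/2) × 6² / 24 = 0.5 × 36 / 24 = 0.75 dB.
Output = -44 − 0.75 = -44.75 dB.

-44.75 dB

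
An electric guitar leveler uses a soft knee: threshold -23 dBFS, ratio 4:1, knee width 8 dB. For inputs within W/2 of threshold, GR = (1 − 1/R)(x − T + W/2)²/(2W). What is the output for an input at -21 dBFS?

-22.6875 dBFS

x − T + W/2 = -21 − (-23) + 4 = 6.
GR = (1 − 1/4) × 6² / 16 = 0.75 × 36 / 16 = 1.6875 dB.
Output = -21 − 1.6875 = -22.6875 dBFS.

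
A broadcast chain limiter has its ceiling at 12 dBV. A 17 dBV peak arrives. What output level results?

The limiter clamps the peak to its 12 dBV ceiling.

12 dBV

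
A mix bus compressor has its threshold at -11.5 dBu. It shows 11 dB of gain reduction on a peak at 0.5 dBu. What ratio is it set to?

12:1

Input overshoot = 0.5 − (-11.5) = 12 dB.
Output overshoot = 12 − 11 = 1 dB.
Ratio = input overshoot / output overshoot = 12 / 1 = 12.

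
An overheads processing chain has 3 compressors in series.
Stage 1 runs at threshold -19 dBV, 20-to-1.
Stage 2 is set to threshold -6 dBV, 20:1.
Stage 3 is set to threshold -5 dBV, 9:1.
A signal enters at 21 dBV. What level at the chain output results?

Stage 1: overshoot 40 dB → 40/20 = 2 dB → -17 dBV.
Stage 2: -17 dBV is at or below the -6 dBV threshold — no compression; output -17 dBV.
Stage 3: below threshold (-17 ≤ -5); passes unchanged; output -17 dBV.

-17 dBV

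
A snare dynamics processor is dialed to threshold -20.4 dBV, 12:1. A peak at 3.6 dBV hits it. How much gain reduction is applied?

3.6 dBV exceeds the threshold by 24 dB.
After 12:1 compression the overshoot becomes 24/12 = 2 dB.
Gain reduction = 24 − 2 = 22 dB.

22 dB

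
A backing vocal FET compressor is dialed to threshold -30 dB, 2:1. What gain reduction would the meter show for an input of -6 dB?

-6 dB exceeds the threshold by 24 dB.
After 2:1 compression the overshoot becomes 24/2 = 12 dB.
GR = overshoot in − overshoot out = 24 − 12 = 12 dB.

12 dB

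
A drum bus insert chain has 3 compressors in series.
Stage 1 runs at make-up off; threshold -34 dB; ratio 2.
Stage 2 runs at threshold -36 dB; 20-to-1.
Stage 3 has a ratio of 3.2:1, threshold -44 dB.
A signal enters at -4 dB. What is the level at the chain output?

Stage 1: -4 dB is 30 dB over -34 dB; at 2:1 that becomes 15 dB over, giving -19 dB.
Stage 2: overshoot 17 dB → 17/20 = 0.85 dB → -35.15 dB.
Stage 3: -35.15 dB is 8.85 dB over -44 dB; at 3.2:1 that becomes 2.765625 dB over, giving -41.234375 dB.

-41.234375 dB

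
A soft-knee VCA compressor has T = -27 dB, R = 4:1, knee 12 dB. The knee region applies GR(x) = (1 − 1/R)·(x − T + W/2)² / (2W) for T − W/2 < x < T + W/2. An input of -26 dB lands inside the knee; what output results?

x − T + W/2 = -26 − (-27) + 6 = 7.
GR = (1 − 1/4) × 7² / 24 = 0.75 × 49 / 24 = 1.53125 dB.
Output = -26 − 1.53125 = -27.53125 dB.

-27.53125 dB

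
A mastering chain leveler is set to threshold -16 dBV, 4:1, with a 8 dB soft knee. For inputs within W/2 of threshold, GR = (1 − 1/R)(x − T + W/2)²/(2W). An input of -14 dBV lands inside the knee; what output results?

-15.6875 dBV

x − T + W/2 = -14 − (-16) + 4 = 6.
GR = (1 − 1/4) × 6² / 16 = 0.75 × 36 / 16 = 1.6875 dB.
Output = -14 − 1.6875 = -15.6875 dBV.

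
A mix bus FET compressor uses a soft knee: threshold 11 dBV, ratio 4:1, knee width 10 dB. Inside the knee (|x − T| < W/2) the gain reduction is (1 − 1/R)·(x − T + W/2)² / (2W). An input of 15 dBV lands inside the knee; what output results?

x − T + W/2 = 15 − 11 + 5 = 9.
GR = (1 − 1/4) × 9² / 20 = 0.75 × 81 / 20 = 3.0375 dB.
Output = 15 − 3.0375 = 11.9625 dBV.

11.9625 dBV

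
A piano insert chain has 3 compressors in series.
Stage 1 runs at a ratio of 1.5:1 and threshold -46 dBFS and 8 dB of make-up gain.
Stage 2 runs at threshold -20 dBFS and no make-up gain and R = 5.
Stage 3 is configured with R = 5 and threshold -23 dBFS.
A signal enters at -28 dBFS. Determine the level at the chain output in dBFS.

-26 dBFS

Stage 1: -28 dBFS is 18 dB over -46 dBFS; at 1.5:1 that becomes 12 dB over, giving -34 dBFS; +8 dB make-up → -26 dBFS.
Stage 2: -26 dBFS is at or below the -20 dBFS threshold — no compression; output -26 dBFS.
Stage 3: -26 dBFS ≤ -23 dBFS, so stage 3 doesn't engage; output -26 dBFS.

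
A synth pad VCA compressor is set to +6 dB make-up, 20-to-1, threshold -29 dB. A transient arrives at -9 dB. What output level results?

-9 dB sits 20 dB over threshold.
20:1 compression reduces that to 20/20 = 1 dB over.
Output = -29 + 1 = -28 dB; make-up adds 6 dB, giving -22 dB.

-22 dB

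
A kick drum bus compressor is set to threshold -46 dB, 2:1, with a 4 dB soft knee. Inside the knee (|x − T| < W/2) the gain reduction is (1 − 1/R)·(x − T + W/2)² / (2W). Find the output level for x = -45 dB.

x − T + W/2 = -45 − (-46) + 2 = 3.
GR = (1 − 1/2) × 3² / 8 = 0.5 × 9 / 8 = 0.5625 dB.
Output = -45 − 0.5625 = -45.5625 dB.

-45.5625 dB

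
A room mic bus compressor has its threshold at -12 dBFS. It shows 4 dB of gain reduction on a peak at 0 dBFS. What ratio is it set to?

1.5:1

Input overshoot = 0 − (-12) = 12 dB.
Output overshoot = 12 − 4 = 8 dB.
Ratio = input overshoot / output overshoot = 12 / 8 = 1.5.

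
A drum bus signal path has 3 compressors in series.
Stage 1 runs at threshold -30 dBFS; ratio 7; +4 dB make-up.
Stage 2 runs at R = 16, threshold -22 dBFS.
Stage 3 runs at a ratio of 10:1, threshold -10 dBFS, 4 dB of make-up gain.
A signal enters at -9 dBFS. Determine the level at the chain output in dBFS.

-19 dBFS

Stage 1: overshoot 21 dB → 21/7 = 3 dB → -27 dBFS; +4 dB make-up → -23 dBFS.
Stage 2: -23 dBFS ≤ -22 dBFS, so stage 2 doesn't engage; output -23 dBFS.
Stage 3: -23 dBFS is at or below the -10 dBFS threshold — no compression; make-up brings it to -19 dBFS.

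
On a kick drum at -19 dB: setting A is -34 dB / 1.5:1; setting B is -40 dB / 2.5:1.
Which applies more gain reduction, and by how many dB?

B, by 7.6 dB

A: 15 dB over, compressed to 10 dB over, so 5 dB of GR.
B: 21 dB over, compressed to 8.4 dB over, so 12.6 dB of GR.
Difference: 7.6 dB in favour of B.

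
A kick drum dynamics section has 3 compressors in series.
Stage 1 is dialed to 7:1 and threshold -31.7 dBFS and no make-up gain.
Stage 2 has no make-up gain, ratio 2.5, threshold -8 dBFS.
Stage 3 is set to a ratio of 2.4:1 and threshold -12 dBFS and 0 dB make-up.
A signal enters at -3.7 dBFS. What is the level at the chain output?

Stage 1: 28 dB above -31.7 dBFS, reduced 7:1 to 4 dB above → -27.7 dBFS.
Stage 2: below threshold (-27.7 ≤ -8); passes unchanged; output -27.7 dBFS.
Stage 3: below threshold (-27.7 ≤ -12); passes unchanged; output -27.7 dBFS.

-27.7 dBFS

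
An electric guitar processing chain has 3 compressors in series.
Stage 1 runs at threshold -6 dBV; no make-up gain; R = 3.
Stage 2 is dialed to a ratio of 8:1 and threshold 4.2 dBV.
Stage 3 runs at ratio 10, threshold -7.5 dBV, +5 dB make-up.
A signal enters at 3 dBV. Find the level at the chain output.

-2.05 dBV

Stage 1: 9 dB above -6 dBV, reduced 3:1 to 3 dB above → -3 dBV.
Stage 2: -3 dBV ≤ 4.2 dBV, so stage 2 doesn't engage; output -3 dBV.
Stage 3: 4.5 dB above -7.5 dBV, reduced 10:1 to 0.45 dB above → -7.05 dBV; +5 dB make-up → -2.05 dBV.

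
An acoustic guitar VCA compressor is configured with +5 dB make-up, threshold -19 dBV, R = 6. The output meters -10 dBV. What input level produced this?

Stripping the +5 dB make-up gives -15 dBV at the gain stage.
The compressed level sits -15 − (-19) = 4 dB over threshold.
Input overshoot = R × output overshoot = 24 dB → input = -19 + 24 = 5 dBV.

5 dBV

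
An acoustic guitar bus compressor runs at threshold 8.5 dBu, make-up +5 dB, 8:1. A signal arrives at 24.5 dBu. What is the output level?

15.5 dBu

Overshoot: 24.5 − 8.5 = 16 dB.
The 16 dB excess becomes 2 dB after 8:1 reduction.
So the level is 8.5 + 2 = 10.5 dBu; make-up adds 5 dB, giving 15.5 dBu.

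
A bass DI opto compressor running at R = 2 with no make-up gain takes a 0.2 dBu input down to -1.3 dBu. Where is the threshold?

-2.8 dBu

Let T be the threshold. Output overshoot = (input overshoot)/R, so -1.3 − T = (0.2 − T)/2.
2·(-1.3 − T) = 0.2 − T → 1·T = -2.6 − 0.2 = -2.8.
T = -2.8/1 = -2.8 dBu.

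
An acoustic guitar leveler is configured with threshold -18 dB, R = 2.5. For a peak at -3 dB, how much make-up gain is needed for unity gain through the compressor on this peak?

Overshoot 15 dB → 15/2.5 = 6 dB after compression, so the compressed level is -18 + 6 = -12 dB.
Make-up = target − compressed = -3 − (-12) = 9 dB.

9 dB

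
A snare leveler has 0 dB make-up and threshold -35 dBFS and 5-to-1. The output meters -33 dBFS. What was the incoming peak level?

That's 2 dB above the -35 dBFS threshold.
Undo the ratio: input overshoot = 2 × 5 = 10 dB, giving input = -25 dBFS.

-25 dBFS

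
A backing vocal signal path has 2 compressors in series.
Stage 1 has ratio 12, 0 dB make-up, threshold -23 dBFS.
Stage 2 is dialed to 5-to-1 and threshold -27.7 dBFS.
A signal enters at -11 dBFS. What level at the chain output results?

Stage 1: 12 dB above -23 dBFS, reduced 12:1 to 1 dB above → -22 dBFS.
Stage 2: 5.7 dB above -27.7 dBFS, reduced 5:1 to 1.14 dB above → -26.56 dBFS.

-26.56 dBFS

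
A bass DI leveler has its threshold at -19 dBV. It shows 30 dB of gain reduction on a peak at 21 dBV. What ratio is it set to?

4:1

Input overshoot = 21 − (-19) = 40 dB.
Output overshoot = 40 − 30 = 10 dB.
Ratio = input overshoot / output overshoot = 40 / 10 = 4.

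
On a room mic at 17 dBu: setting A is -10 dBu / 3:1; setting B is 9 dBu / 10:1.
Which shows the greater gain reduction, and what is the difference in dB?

A, by 10.8 dB

A: GR = 27 − 27/3 = 18 dB.
B: GR = 8 − 8/10 = 7.2 dB.
Difference: 10.8 dB in favour of A.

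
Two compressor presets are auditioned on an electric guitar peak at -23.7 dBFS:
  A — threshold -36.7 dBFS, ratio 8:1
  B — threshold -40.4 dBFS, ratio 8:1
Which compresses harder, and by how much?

B, by 3.2375 dB

A: 13 dB over, compressed to 1.625 dB over, so 11.375 dB of GR.
B: 16.7 dB over, compressed to 2.0875 dB over, so 14.6125 dB of GR.
B reduces 3.2375 dB more.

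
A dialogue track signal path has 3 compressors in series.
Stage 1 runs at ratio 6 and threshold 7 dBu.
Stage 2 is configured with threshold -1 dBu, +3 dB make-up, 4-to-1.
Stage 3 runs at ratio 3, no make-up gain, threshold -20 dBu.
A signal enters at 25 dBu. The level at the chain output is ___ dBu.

-11.75 dBu

Stage 1: overshoot 18 dB → 18/6 = 3 dB → 10 dBu.
Stage 2: 10 dBu is 11 dB over -1 dBu; at 4:1 that becomes 2.75 dB over, giving 1.75 dBu; +3 dB make-up → 4.75 dBu.
Stage 3: 24.75 dB above -20 dBu, reduced 3:1 to 8.25 dB above → -11.75 dBu.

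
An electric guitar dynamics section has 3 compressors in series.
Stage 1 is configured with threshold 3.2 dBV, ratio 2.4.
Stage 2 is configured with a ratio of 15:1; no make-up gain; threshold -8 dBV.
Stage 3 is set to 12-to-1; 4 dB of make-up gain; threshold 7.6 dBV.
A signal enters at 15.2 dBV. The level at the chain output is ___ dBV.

Stage 1: 12 dB above 3.2 dBV, reduced 2.4:1 to 5 dB above → 8.2 dBV.
Stage 2: 8.2 dBV is 16.2 dB over -8 dBV; at 15:1 that becomes 1.08 dB over, giving -6.92 dBV.
Stage 3: -6.92 dBV ≤ 7.6 dBV, so stage 3 doesn't engage; make-up brings it to -2.92 dBV.

-2.92 dBV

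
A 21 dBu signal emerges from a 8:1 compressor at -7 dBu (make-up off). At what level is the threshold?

Let T be the threshold. Output overshoot = (input overshoot)/R, so -7 − T = (21 − T)/8.
8·(-7 − T) = 21 − T → 7·T = -56 − 21 = -77.
T = -77/7 = -11 dBu.

-11 dBu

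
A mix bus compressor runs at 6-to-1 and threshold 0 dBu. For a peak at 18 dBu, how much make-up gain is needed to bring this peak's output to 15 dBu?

12 dB

Overshoot 18 dB → 18/6 = 3 dB after compression, so the compressed level is 0 + 3 = 3 dBu.
Make-up = target − compressed = 15 − 3 = 12 dB.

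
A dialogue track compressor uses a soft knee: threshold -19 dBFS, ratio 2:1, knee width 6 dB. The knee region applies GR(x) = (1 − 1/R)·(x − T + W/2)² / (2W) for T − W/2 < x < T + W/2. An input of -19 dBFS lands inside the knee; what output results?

-19.375 dBFS

x − T + W/2 = -19 − (-19) + 3 = 3.
GR = (1 − 1/2) × 3² / 12 = 0.5 × 9 / 12 = 0.375 dB.
Output = -19 − 0.375 = -19.375 dBFS.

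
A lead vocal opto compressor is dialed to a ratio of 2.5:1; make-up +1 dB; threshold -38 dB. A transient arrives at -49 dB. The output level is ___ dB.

-48 dB

-49 dB is 11 dB below the -38 dB threshold, so no gain reduction is applied.
Make-up gain adds 1 dB: -49 + 1 = -48 dB.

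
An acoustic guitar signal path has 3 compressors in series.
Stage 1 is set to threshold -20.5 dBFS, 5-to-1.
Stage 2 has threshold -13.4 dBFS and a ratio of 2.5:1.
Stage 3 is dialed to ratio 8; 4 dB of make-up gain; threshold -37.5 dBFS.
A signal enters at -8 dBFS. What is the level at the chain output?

Stage 1: -8 dBFS is 12.5 dB over -20.5 dBFS; at 5:1 that becomes 2.5 dB over, giving -18 dBFS.
Stage 2: -18 dBFS is at or below the -13.4 dBFS threshold — no compression; output -18 dBFS.
Stage 3: -18 dBFS is 19.5 dB over -37.5 dBFS; at 8:1 that becomes 2.4375 dB over, giving -35.0625 dBFS; +4 dB make-up → -31.0625 dBFS.

-31.0625 dBFS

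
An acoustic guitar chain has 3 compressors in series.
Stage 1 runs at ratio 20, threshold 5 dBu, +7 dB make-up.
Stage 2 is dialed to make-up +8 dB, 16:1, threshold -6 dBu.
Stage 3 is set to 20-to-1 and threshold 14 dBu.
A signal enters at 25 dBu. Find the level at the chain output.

3.1875 dBu

Stage 1: 25 dBu is 20 dB over 5 dBu; at 20:1 that becomes 1 dB over, giving 6 dBu; +7 dB make-up → 13 dBu.
Stage 2: 19 dB above -6 dBu, reduced 16:1 to 1.1875 dB above → -4.8125 dBu; +8 dB make-up → 3.1875 dBu.
Stage 3: 3.1875 dBu is at or below the 14 dBu threshold — no compression; output 3.1875 dBu.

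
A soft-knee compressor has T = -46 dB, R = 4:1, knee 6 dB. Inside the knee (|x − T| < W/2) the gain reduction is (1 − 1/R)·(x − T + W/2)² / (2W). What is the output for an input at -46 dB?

-46.5625 dB

x − T + W/2 = -46 − (-46) + 3 = 3.
GR = (1 − 1/4) × 3² / 12 = 0.75 × 9 / 12 = 0.5625 dB.
Output = -46 − 0.5625 = -46.5625 dB.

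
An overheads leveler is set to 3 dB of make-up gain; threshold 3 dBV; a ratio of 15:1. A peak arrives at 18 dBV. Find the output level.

The input is 15 dB above the 3 dBV threshold.
The 15 dB excess becomes 1 dB after 15:1 reduction.
That puts the output at 4 dBV; make-up adds 3 dB, giving 7 dBV.

7 dBV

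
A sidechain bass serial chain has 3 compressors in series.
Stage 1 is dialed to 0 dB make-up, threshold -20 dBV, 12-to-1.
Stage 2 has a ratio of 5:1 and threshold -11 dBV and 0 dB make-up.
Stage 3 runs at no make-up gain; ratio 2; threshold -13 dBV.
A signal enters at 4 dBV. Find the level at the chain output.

-18 dBV

Stage 1: 4 dBV is 24 dB over -20 dBV; at 12:1 that becomes 2 dB over, giving -18 dBV.
Stage 2: below threshold (-18 ≤ -11); passes unchanged; output -18 dBV.
Stage 3: -18 dBV ≤ -13 dBV, so stage 3 doesn't engage; output -18 dBV.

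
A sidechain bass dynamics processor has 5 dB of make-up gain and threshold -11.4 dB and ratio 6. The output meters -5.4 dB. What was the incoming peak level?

Before make-up, the level was -5.4 − 5 = -10.4 dB.
The compressed level sits -10.4 − (-11.4) = 1 dB over threshold.
Input overshoot = R × output overshoot = 6 dB → input = -11.4 + 6 = -5.4 dB.

-5.4 dB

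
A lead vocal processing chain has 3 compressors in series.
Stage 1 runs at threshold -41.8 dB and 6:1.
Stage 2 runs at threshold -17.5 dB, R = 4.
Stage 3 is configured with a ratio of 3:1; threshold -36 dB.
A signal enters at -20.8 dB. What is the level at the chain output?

Stage 1: -20.8 dB is 21 dB over -41.8 dB; at 6:1 that becomes 3.5 dB over, giving -38.3 dB.
Stage 2: -38.3 dB ≤ -17.5 dB, so stage 2 doesn't engage; output -38.3 dB.
Stage 3: below threshold (-38.3 ≤ -36); passes unchanged; output -38.3 dB.

-38.3 dB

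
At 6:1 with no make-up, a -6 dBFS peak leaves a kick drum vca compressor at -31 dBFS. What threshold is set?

-36 dBFS

Gain reduction = -6 − (-31) = 25 dB; output overshoot = GR / (R − 1) = 25 / 5 = 5 dB.
Threshold = output − output overshoot = -31 − 5 = -36 dBFS.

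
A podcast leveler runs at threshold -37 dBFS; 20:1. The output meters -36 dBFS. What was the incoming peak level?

That's 1 dB above the -37 dBFS threshold.
Undo the ratio: input overshoot = 1 × 20 = 20 dB, giving input = -17 dBFS.

-17 dBFS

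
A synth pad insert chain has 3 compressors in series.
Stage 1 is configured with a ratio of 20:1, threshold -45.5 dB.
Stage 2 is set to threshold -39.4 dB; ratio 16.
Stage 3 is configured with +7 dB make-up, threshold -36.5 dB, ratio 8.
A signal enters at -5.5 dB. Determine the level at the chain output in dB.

Stage 1: 40 dB above -45.5 dB, reduced 20:1 to 2 dB above → -43.5 dB.
Stage 2: -43.5 dB ≤ -39.4 dB, so stage 2 doesn't engage; output -43.5 dB.
Stage 3: -43.5 dB is at or below the -36.5 dB threshold — no compression; make-up brings it to -36.5 dB.

-36.5 dB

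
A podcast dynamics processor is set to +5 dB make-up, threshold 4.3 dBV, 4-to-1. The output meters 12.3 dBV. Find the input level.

16.3 dBV

Stripping the +5 dB make-up gives 7.3 dBV at the gain stage.
The compressed level sits 7.3 − 4.3 = 3 dB over threshold.
Before 4:1 compression the overshoot was 3 × 4 = 12 dB, so input = 4.3 + 12 = 16.3 dBV.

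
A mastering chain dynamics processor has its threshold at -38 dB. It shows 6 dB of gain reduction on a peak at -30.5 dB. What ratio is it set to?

Input overshoot = -30.5 − (-38) = 7.5 dB.
Output overshoot = 7.5 − 6 = 1.5 dB.
Ratio = input overshoot / output overshoot = 7.5 / 1.5 = 5.

5:1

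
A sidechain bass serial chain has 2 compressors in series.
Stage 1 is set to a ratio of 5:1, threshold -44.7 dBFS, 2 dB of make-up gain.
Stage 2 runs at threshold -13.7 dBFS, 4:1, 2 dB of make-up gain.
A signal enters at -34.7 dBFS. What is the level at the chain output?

-38.7 dBFS

Stage 1: -34.7 dBFS is 10 dB over -44.7 dBFS; at 5:1 that becomes 2 dB over, giving -42.7 dBFS; +2 dB make-up → -40.7 dBFS.
Stage 2: -40.7 dBFS ≤ -13.7 dBFS, so stage 2 doesn't engage; make-up brings it to -38.7 dBFS.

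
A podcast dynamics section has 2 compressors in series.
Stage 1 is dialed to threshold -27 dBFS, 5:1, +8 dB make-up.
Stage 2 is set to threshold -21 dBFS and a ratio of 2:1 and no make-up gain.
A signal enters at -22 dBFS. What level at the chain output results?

Stage 1: 5 dB above -27 dBFS, reduced 5:1 to 1 dB above → -26 dBFS; +8 dB make-up → -18 dBFS.
Stage 2: -18 dBFS is 3 dB over -21 dBFS; at 2:1 that becomes 1.5 dB over, giving -19.5 dBFS.

-19.5 dBFS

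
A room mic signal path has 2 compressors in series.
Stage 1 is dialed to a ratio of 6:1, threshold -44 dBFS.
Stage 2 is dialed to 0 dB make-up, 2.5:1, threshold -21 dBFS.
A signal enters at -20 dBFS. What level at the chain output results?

-40 dBFS

Stage 1: 24 dB above -44 dBFS, reduced 6:1 to 4 dB above → -40 dBFS.
Stage 2: below threshold (-40 ≤ -21); passes unchanged; output -40 dBFS.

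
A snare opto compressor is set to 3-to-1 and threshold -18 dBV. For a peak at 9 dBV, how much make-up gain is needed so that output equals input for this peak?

18 dB

The peak compresses to -18 + 27/3 = -9 dBV.
To reach 9 dBV requires 9 − (-9) = 18 dB of make-up.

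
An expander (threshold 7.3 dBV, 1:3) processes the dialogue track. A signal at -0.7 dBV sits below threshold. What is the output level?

-16.7 dBV

Undershoot = 7.3 − (-0.7) = 8 dB.
At 1:3, that expands to 24 dB under threshold.
Output = 7.3 − 24 = -16.7 dBV.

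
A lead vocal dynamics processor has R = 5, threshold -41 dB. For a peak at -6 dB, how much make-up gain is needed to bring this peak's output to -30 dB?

4 dB

Without make-up, output = threshold + overshoot/5 = -41 + 7 = -34 dB.
Gap to target: 4 dB.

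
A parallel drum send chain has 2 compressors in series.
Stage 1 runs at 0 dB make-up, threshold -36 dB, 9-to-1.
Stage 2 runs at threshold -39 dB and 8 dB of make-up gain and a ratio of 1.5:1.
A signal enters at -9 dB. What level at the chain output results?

Stage 1: overshoot 27 dB → 27/9 = 3 dB → -33 dB.
Stage 2: -33 dB is 6 dB over -39 dB; at 1.5:1 that becomes 4 dB over, giving -35 dB; +8 dB make-up → -27 dB.

-27 dB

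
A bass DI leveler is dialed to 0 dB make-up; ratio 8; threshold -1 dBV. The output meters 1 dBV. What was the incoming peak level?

15 dBV

That's 2 dB above the -1 dBV threshold.
Before 8:1 compression the overshoot was 2 × 8 = 16 dB, so input = -1 + 16 = 15 dBV.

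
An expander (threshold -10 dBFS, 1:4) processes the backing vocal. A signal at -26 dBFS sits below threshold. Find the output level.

Below threshold, a 1:4 expander applies gain = (4−1)×(T − x) of attenuation.
(4−1) × 16 = 48 dB, so output = -26 − 48 = -74 dBFS.

-74 dBFS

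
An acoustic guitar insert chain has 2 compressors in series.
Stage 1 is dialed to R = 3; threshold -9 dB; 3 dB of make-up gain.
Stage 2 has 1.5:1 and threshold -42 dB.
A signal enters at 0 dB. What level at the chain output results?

-16 dB

Stage 1: 9 dB above -9 dB, reduced 3:1 to 3 dB above → -6 dB; +3 dB make-up → -3 dB.
Stage 2: -3 dB is 39 dB over -42 dB; at 1.5:1 that becomes 26 dB over, giving -16 dB.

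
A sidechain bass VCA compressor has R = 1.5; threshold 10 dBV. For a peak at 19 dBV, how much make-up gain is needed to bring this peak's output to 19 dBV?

Overshoot 9 dB → 9/1.5 = 6 dB after compression, so the compressed level is 10 + 6 = 16 dBV.
Make-up = target − compressed = 19 − 16 = 3 dB.

3 dB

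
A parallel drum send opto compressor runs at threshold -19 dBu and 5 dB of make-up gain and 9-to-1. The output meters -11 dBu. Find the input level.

Remove make-up: -11 − 5 = -16 dBu.
That's 3 dB above the -19 dBu threshold.
Undo the ratio: input overshoot = 3 × 9 = 27 dB, giving input = 8 dBu.

8 dBu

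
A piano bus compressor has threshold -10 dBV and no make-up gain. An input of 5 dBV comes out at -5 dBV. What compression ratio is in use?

Input overshoot = 5 − (-10) = 15 dB; output overshoot = -5 − (-10) = 5 dB.
Ratio = 15 / 5 = 3.

3:1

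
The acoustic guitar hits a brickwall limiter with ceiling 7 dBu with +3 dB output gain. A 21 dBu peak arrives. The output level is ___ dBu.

10 dBu

A brickwall limiter is an ∞:1 compressor: any input above the ceiling is clamped to 7 dBu.
Output gain then adds 3 dB: 7 + 3 = 10 dBu.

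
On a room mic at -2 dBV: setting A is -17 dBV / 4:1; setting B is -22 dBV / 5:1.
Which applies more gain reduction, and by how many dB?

A: overshoot 15 dB → output overshoot 3.75 dB → GR 11.25 dB.
B: overshoot 20 dB → output overshoot 4 dB → GR 16 dB.
Difference: 4.75 dB in favour of B.

B, by 4.75 dB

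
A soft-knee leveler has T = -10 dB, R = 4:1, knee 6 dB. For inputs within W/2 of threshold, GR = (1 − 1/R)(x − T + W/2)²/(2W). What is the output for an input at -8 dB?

x − T + W/2 = -8 − (-10) + 3 = 5.
GR = (1 − 1/4) × 5² / 12 = 0.75 × 25 / 12 = 1.5625 dB.
Output = -8 − 1.5625 = -9.5625 dB.

-9.5625 dB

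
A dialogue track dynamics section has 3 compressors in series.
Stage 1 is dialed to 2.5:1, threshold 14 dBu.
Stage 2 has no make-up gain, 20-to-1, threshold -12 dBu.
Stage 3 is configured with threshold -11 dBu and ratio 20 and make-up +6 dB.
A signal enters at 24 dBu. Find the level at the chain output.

Stage 1: overshoot 10 dB → 10/2.5 = 4 dB → 18 dBu.
Stage 2: overshoot 30 dB → 30/20 = 1.5 dB → -10.5 dBu.
Stage 3: -10.5 dBu is 0.5 dB over -11 dBu; at 20:1 that becomes 0.025 dB over, giving -10.975 dBu; +6 dB make-up → -4.975 dBu.

-4.975 dBu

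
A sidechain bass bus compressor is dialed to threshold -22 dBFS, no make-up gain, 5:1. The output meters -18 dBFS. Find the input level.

-2 dBFS

The compressed level sits -18 − (-22) = 4 dB over threshold.
Before 5:1 compression the overshoot was 4 × 5 = 20 dB, so input = -22 + 20 = -2 dBFS.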